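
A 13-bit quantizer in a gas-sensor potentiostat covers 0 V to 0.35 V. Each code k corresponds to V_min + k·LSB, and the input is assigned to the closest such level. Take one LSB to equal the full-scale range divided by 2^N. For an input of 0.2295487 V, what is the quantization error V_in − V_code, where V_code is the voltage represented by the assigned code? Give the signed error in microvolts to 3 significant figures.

V_FS = 0.35 V. LSB = 0.35 V / 2^13 ≈ 42.72 µV.
(V_in − V_min)/LSB = (0.2295487 − (0)) × 8192/0.35 = 5372.7513 → nearest code k = 5373.
V_code = 0 + (5373/8192) × 0.35 = 0.2295593262 V.
e = 0.2295487 − (0.2295593262) = −10.6 µV.

−10.6 µV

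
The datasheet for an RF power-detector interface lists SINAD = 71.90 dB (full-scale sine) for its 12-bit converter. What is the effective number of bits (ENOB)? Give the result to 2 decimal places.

Inverting SNR = 6.02 N + 1.76: N_eff = (71.90 − 1.76)/6.02 = 11.6512.

11.65 bits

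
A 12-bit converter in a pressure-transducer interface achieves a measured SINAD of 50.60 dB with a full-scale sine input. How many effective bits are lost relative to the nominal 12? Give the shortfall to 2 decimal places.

3.89 bits

Effective bits = (50.60 − 1.76)/6.02 = 8.1130.
12 − 8.1130 = 3.89 bits below nominal.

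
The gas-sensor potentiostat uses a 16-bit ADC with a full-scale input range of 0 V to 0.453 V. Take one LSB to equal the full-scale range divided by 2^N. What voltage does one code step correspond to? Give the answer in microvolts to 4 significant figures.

6.912 µV

Full-scale range = 0.453 V.
2^16 = 65536 levels.
Step size = 0.453/65536 V = 6.912 µV.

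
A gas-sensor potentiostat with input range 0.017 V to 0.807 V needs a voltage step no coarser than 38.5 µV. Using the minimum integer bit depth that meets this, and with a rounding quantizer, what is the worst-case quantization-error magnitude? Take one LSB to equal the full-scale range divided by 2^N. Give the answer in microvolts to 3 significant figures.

The full-scale span is 0.807 − (0.017) = 0.79 V.
0.79 V / 38.5 µV = 20520. Since 2^14 = 16384 and 2^15 = 32768, N = 15.
LSB = 0.79 V ÷ 2^15 = 0.79/32768 V = 24.109 µV.
|e|_max = LSB/2 = 12.1 µV.

12.1 µV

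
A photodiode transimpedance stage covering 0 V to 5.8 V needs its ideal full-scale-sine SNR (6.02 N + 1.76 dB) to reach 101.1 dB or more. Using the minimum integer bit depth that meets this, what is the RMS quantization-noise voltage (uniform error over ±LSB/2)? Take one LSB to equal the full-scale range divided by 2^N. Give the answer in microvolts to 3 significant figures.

12.8 µV

Span = 5.8 V.
Solving 6.02 N ≥ 101.1 − 1.76: N ≥ 16.502. Round up → N = 17.
Step size = 5.8/131072 V = 44.250 µV.
RMS noise = LSB/√12 = 12.8 µV.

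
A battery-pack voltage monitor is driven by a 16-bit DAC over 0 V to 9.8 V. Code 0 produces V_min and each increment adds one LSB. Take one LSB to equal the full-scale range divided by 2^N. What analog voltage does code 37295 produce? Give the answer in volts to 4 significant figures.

V_FS = 9.8 V. LSB = 9.8 V / 2^16.
V_out = 0 + 37295 × (9.8/65536) V
      = 0 + 5.57695 = 5.57695 V.

5.577 V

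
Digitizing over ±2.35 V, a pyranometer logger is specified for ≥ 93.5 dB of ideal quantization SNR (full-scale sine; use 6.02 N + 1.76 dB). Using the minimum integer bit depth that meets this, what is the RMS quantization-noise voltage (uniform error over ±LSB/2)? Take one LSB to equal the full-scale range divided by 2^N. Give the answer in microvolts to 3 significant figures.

Full-scale range = 2.35 V − (-2.35 V) = 4.7 V.
N ≥ (93.5 − 1.76)/6.02 = 15.239 → N_min = 16.
LSB = 4.7 V / 2^16 = 71.716 µV.
RMS noise = LSB/√12 = 20.7 µV.

20.7 µV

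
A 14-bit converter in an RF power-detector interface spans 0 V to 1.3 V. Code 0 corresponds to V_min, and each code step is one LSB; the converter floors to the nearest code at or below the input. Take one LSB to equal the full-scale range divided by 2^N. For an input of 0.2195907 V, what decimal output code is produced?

2767

V_FS = 1.3 V. LSB = 1.3 V / 2^14 ≈ 79.35 µV.
code = ⌊(V_in − V_min)/LSB⌋ = ⌊(V_in − V_min) × 2^14 / range⌋
     = ⌊(0.2195907 − (0)) × 16384 / 1.3⌋ = ⌊0.2195907 × 16384/1.3⌋
     = ⌊2767.518⌋ = 2767.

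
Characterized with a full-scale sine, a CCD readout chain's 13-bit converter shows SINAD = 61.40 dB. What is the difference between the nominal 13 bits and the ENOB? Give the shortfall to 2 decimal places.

3.09 bits

Effective bits = (61.40 − 1.76)/6.02 = 9.9070.
Shortfall = 13 − 9.9070 = 3.0930 bits.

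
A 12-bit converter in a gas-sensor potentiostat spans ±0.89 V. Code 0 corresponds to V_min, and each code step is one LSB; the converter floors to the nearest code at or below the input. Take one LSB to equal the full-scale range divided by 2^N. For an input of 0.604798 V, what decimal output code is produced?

3439

Range = 0.89 − (-0.89) = 1.78 V. LSB = 1.78 V / 2^12 ≈ 434.6 µV.
code = ⌊(V_in − V_min)/LSB⌋ = ⌊(V_in − V_min) × 2^12 / range⌋
     = ⌊(0.604798 − (-0.89)) × 4096 / 1.78⌋ = ⌊1.494798 × 4096/1.78⌋
     = ⌊3439.715⌋ = 3439.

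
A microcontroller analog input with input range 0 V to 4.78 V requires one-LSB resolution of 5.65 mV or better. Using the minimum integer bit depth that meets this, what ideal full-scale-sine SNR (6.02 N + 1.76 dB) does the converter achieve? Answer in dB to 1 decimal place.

62.0 dB

Range is 4.78 V.
Need 2^N ≥ 4.78 V / 5.65 mV = 846.0 → N_min = 10.
SNR = 6.02 × 10 + 1.76 = 61.96 dB.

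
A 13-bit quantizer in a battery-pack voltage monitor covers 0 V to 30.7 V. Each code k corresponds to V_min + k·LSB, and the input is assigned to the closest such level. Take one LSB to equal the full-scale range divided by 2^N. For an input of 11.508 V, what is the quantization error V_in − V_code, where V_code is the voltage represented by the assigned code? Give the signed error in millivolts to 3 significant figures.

V_FS = 30.7 V. LSB = 30.7 V / 2^13 ≈ 3.748 mV.
Position in LSBs: (11.508 − (0)) × 8192/30.7 = 3070.7992; rounding gives k = 3071.
Reconstructed level: 0 + 3071 × 30.7/8192 V = 11.50875244 V.
V_in − V_code = 11.508 − (11.50875244) = −0.752 mV.

−0.752 mV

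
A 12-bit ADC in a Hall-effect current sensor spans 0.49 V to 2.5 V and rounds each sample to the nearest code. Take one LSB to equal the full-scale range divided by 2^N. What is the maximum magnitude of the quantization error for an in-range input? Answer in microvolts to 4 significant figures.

Full-scale range = 2.5 V − (0.49 V) = 2.01 V.
Step size = 2.01/4096 V = 490.723 µV.
Worst-case error for round-to-nearest is half an LSB: 245.4 µV.

245.4 µV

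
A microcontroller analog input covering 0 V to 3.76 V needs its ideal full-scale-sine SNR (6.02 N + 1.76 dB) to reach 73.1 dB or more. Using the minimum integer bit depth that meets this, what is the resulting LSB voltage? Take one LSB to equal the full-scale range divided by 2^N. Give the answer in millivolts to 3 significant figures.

Full-scale range = 3.76 V.
Solving 6.02 N ≥ 73.1 − 1.76: N ≥ 11.850. Round up → N = 12.
Step size = 3.76/4096 V = 0.918 mV.

0.918 mV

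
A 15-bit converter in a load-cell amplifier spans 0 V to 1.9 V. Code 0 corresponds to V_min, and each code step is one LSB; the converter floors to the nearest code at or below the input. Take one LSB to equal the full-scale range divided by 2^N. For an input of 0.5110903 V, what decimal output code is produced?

8814

Full-scale range = 1.9 V. LSB = 1.9 V / 2^15 ≈ 57.98 µV.
code = ⌊(V_in − V_min)/LSB⌋ = ⌊(V_in − V_min) × 2^15 / range⌋
     = ⌊(0.5110903 − (0)) × 32768 / 1.9⌋ = ⌊0.5110903 × 32768/1.9⌋
     = ⌊8814.425⌋ = 8814.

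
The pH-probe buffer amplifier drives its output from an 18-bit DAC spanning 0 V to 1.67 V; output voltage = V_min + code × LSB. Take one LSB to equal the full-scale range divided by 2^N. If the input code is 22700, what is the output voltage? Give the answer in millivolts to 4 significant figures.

144.6 mV

Range is 1.67 V. LSB = 1.67 V / 2^18.
V_out = V_min + code × LSB = 0 V + 22700 × 1.67 V / 262144
      = 0 + 0.144611 = 0.144611 V.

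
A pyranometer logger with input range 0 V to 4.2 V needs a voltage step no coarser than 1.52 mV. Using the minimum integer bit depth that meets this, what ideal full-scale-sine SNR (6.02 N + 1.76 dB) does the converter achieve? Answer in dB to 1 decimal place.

Full-scale range = 4.2 V.
4.2 V / 1.52 mV = 2763. Since 2^11 = 2048 and 2^12 = 4096, N = 12.
6.02(12) + 1.76 = 74.00 dB.

74.0 dB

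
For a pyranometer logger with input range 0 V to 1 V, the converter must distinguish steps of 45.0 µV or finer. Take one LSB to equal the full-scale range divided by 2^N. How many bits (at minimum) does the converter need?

15 bits

Span = 1 V.
Levels needed ≥ 1/45.0 µV = 22220. 2^15 = 32768 suffices, so N_min = 15.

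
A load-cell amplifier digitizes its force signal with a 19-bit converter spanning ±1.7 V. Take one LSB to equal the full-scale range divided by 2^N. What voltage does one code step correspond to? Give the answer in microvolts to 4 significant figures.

Range = 1.7 − (-1.7) = 3.4 V.
There are 2^19 = 524288 steps.
LSB = 3.4 V ÷ 2^19 = 3.4/524288 V = 6.485 µV.

6.485 µV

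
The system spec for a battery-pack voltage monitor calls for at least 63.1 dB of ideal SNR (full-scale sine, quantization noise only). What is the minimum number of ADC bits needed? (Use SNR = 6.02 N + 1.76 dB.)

11 bits

6.02 N + 1.76 ≥ 63.1 gives N ≥ 10.189, so the minimum integer is 11.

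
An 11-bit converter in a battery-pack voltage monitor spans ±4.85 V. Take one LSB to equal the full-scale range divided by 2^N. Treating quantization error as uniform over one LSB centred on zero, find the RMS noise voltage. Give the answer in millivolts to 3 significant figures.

1.37 mV

Span: 4.85 V − (-4.85 V) = 9.7 V.
LSB = 9.7 V / 2^11 = 4.7363 mV.
V_rms = LSB/√12 = 4.7363 mV / √12 = 1.37 mV.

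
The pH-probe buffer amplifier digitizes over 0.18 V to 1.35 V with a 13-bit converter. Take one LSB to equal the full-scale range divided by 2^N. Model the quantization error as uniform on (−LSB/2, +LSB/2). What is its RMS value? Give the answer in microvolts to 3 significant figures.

Span: 1.35 V − (0.18 V) = 1.17 V.
LSB = 1.17 V ÷ 2^13 = 1.17/8192 V = 142.82 µV.
V_rms = LSB/√12 = 142.82 µV / √12 = 41.2 µV.

41.2 µV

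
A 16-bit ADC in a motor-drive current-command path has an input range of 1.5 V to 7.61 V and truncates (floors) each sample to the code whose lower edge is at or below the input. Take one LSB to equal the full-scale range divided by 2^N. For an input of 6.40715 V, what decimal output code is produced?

52634

Range = 7.61 − (1.5) = 6.11 V. LSB = 6.11 V / 2^16 ≈ 93.23 µV.
V_in − V_min = 6.40715 − (1.5) = 4.90715 V.
Divide by LSB: 4.90715 × 65536/6.11 = 52634.2033.
Truncating gives code 52634.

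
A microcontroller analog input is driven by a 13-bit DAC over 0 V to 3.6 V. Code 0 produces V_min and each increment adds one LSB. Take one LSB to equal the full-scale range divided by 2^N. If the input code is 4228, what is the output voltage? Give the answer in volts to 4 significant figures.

1.858 V

Span = 3.6 V. LSB = 3.6 V / 2^13.
V_out = 0 + 4228 × (3.6/8192) V
      = 0 V + 1.85801 V = 1.85801 V.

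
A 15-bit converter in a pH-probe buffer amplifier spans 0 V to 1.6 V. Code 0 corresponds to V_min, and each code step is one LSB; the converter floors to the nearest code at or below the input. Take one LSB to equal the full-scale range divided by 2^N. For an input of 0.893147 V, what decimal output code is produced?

Range is 1.6 V. LSB = 1.6 V / 2^15 ≈ 48.83 µV.
V_in − V_min = 0.893147 − (0) = 0.893147 V.
Divide by LSB: 0.893147 × 32768/1.6 = 18291.6506.
Truncating gives code 18291.

18291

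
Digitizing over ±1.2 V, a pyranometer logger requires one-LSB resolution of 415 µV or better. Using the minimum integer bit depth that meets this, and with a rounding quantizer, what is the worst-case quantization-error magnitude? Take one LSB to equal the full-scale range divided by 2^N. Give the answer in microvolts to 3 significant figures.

Range = 1.2 − (-1.2) = 2.4 V.
2.4 V / 415 µV = 5783. Since 2^12 = 4096 and 2^13 = 8192, N = 13.
LSB = 2.4 V / 2^13 = 292.97 µV.
Half an LSB is 146 µV.

146 µV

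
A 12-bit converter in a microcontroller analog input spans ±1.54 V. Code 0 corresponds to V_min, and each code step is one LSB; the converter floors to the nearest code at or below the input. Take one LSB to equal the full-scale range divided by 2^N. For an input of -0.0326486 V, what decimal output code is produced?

Full-scale range = 1.54 V − (-1.54 V) = 3.08 V. LSB = 3.08 V / 2^12 ≈ 0.7520 mV.
V_in − V_min = -0.0326486 − (-1.54) = 1.5073514 V.
Divide by LSB: 1.5073514 × 4096/3.08 = 2004.5816.
Truncating gives code 2004.

2004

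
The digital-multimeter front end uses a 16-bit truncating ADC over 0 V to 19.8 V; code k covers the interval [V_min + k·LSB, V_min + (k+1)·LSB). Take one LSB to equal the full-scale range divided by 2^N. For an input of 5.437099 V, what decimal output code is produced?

17996

Span = 19.8 V. LSB = 19.8 V / 2^16 ≈ 302.1 µV.
code = ⌊(V_in − V_min)/LSB⌋ = ⌊(V_in − V_min) × 2^16 / range⌋
     = ⌊(5.437099 − (0)) × 65536 / 19.8⌋ = ⌊5.437099 × 65536/19.8⌋
     = ⌊17996.248⌋ = 17996.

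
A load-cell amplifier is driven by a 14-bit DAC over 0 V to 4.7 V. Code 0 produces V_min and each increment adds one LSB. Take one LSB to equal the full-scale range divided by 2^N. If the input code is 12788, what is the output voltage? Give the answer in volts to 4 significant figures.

3.668 V

V_FS = 4.7 V. LSB = 4.7 V / 2^14.
V_out = 0 + 12788 × (4.7/16384) V
      = 0 V + 3.66843 V = 3.66843 V.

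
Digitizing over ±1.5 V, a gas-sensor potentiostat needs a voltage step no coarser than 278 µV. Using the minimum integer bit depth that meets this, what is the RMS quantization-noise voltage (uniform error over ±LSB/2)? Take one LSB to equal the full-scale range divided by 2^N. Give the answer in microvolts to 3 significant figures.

Full-scale range = 1.5 V − (-1.5 V) = 3 V.
Required number of levels: 3/278 µV = 10791; smallest N with 2^N ≥ that is 14.
One LSB is 3 V / 16384 = 183.11 µV.
RMS noise = LSB/√12 = 52.9 µV.

52.9 µV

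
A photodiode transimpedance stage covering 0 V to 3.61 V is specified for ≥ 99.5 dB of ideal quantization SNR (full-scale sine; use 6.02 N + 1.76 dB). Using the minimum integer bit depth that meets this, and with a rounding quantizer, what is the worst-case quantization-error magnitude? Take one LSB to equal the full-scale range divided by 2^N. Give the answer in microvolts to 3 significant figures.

13.8 µV

Full-scale range = 3.61 V.
6.02 N + 1.76 ≥ 99.5 gives N ≥ 16.236, so the minimum integer is 17.
One LSB is 3.61 V / 131072 = 27.542 µV.
|e|_max = LSB/2 = 13.8 µV.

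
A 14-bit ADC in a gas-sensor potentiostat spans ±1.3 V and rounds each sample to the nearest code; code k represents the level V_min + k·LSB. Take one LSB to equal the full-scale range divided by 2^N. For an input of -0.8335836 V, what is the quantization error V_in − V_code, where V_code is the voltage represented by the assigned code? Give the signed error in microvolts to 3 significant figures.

+22.4 µV

Full-scale range = 1.3 V − (-1.3 V) = 2.6 V. LSB = 2.6 V / 2^14 ≈ 158.7 µV.
Position in LSBs: (-0.8335836 − (-1.3)) × 16384/2.6 = 2939.1409; rounding gives k = 2939.
V_code = -1.3 + (2939/16384) × 2.6 = -0.83360595703 V.
Error = V_in − V_code = -0.8335836 − (-0.83360595703) = +22.4 µV.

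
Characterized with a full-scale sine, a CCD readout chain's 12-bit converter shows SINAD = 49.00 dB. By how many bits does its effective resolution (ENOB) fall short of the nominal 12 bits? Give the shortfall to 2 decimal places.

4.15 bits

ENOB = (SINAD − 1.76)/6.02 = (49.00 − 1.76)/6.02 = 7.8472 bits.
12 − 7.8472 = 4.15 bits below nominal.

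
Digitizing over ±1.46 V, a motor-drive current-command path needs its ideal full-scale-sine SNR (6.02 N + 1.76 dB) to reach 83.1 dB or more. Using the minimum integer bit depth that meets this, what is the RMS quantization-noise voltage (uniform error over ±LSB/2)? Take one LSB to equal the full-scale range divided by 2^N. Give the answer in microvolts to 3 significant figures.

51.4 µV

The full-scale span is 1.46 − (-1.46) = 2.92 V.
6.02 N + 1.76 ≥ 83.1 gives N ≥ 13.512, so the minimum integer is 14.
LSB = 2.92 V / 2^14 = 178.22 µV.
V_rms = LSB/√12 = 51.4 µV.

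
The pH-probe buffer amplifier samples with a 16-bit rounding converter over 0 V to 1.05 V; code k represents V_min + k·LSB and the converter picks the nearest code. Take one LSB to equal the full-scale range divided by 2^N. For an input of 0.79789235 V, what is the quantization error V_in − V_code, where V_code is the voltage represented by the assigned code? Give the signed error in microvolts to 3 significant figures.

V_FS = 1.05 V. LSB = 1.05 V / 2^16 ≈ 16.02 µV.
(V_in − V_min)/LSB = (0.79789235 − (0)) × 65536/1.05 = 49800.6410 → nearest code k = 49801.
V_code = V_min + k × range/2^16 = 0 + 49801 × 1.05/65536 = 0.79789810181 V.
e = 0.79789235 − (0.79789810181) = −5.75 µV.

−5.75 µV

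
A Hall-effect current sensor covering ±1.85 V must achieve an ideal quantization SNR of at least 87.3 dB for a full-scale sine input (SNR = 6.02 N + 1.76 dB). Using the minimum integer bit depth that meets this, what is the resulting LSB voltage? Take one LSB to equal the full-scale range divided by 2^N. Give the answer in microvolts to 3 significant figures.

113 µV

Full-scale range = 1.85 V − (-1.85 V) = 3.7 V.
Required N = ⌈(87.3 − 1.76)/6.02⌉ = ⌈14.209⌉ = 15.
One LSB is 3.7 V / 32768 = 113 µV.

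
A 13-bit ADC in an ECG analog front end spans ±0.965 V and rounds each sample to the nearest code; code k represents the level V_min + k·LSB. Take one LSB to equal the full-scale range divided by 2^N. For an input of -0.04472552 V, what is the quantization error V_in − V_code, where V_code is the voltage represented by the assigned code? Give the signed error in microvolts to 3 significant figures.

Range = 0.965 − (-0.965) = 1.93 V. LSB = 1.93 V / 2^13 ≈ 235.6 µV.
(-0.04472552 − (-0.965)) / LSB = 0.92027448 × 8192/1.93 = 3906.1599. Nearest integer: k = 3906.
V_code = V_min + k × range/2^13 = -0.965 + 3906 × 1.93/8192 = -0.04476318359 V.
Error = V_in − V_code = -0.04472552 − (-0.04476318359) = +37.7 µV.

+37.7 µV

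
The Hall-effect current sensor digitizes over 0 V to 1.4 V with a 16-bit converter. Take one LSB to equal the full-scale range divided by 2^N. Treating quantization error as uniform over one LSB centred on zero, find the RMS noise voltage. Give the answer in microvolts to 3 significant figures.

Span = 1.4 V.
LSB = 1.4 V / 2^16 = 21.362 µV.
V_rms = LSB/√12 = 21.362 µV / √12 = 6.17 µV.

6.17 µV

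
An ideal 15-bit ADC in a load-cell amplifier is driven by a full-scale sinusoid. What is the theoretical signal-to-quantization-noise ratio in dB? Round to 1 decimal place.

92.1 dB

Ideal quantization SNR: 6.02 × 15 + 1.76 dB = 92.1 dB.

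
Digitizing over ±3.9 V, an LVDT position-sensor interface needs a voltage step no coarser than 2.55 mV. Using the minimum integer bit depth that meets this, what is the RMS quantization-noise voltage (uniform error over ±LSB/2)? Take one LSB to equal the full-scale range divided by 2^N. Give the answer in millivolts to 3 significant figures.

0.550 mV

Full-scale range = 3.9 V − (-3.9 V) = 7.8 V.
7.8 V / 2.55 mV = 3059. Since 2^11 = 2048 and 2^12 = 4096, N = 12.
Step size = 7.8/4096 V = 1.9043 mV.
σ_q = LSB/√12 = 1.9043 mV/3.4641 = 0.550 mV.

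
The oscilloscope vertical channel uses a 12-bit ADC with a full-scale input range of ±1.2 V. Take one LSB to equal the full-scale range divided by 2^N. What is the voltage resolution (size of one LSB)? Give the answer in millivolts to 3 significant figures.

0.586 mV

Span: 1.2 V − (-1.2 V) = 2.4 V.
There are 2^12 = 4096 steps.
Step size = 2.4/4096 V = 0.586 mV.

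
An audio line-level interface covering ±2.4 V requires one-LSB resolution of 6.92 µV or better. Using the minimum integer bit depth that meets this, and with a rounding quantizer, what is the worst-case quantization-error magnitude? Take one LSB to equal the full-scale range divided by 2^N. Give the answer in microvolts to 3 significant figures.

2.29 µV

Full-scale range = 2.4 V − (-2.4 V) = 4.8 V.
Required number of levels: 4.8/6.92 µV = 693640; smallest N with 2^N ≥ that is 20.
LSB = 4.8 V ÷ 2^20 = 4.8/1048576 V = 4.5776 µV.
Half an LSB is 2.29 µV.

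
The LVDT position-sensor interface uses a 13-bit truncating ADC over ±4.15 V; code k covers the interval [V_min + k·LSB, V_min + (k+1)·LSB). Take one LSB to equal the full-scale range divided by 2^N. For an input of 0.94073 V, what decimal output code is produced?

Full-scale range = 4.15 V − (-4.15 V) = 8.3 V. LSB = 8.3 V / 2^13 ≈ 1.013 mV.
V_in − V_min = 0.94073 − (-4.15) = 5.09073 V.
Divide by LSB: 5.09073 × 8192/8.3 = 5024.4892.
Truncating gives code 5024.

5024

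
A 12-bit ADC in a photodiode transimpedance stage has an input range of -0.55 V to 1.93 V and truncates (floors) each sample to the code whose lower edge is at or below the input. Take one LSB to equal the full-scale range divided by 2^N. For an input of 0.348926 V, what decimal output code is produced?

1484

Range = 1.93 − (-0.55) = 2.48 V. LSB = 2.48 V / 2^12 ≈ 0.6055 mV.
(V_in − V_min) × 2^12/range = (0.348926 − (-0.55)) × 4096/2.48 = 1484.678.
Floor → code = 1484.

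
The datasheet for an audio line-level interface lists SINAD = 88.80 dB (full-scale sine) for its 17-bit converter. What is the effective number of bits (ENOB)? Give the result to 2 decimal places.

Inverting SNR = 6.02 N + 1.76: N_eff = (88.80 − 1.76)/6.02 = 14.4585.

14.46 bits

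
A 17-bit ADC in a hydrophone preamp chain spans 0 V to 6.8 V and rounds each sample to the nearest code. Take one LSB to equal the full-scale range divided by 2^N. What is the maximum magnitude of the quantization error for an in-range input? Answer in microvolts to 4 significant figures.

25.94 µV

Span = 6.8 V.
LSB = 6.8 V / 2^17 = 51.8799 µV.
|e|_max = LSB/2 = 25.94 µV.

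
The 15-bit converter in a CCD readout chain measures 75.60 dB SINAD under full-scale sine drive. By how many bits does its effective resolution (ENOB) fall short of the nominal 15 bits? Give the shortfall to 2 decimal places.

Effective bits = (75.60 − 1.76)/6.02 = 12.2658.
Lost resolution: 15 − 12.2658 = 2.7342 bits.

2.73 bits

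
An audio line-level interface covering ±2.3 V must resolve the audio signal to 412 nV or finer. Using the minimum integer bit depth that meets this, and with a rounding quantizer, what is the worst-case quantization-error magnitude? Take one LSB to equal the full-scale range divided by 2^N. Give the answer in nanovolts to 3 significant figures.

137 nV

Range = 2.3 − (-2.3) = 4.6 V.
4.6 V / 412 nV = 1.117e7. Since 2^23 = 8388608 and 2^24 = 16777216, N = 24.
LSB = 4.6 V / 2^24 = 274.18 nV.
Half an LSB is 137 nV.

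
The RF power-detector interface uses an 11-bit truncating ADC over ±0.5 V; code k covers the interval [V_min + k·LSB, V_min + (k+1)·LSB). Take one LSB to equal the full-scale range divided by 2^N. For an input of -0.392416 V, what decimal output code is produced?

The full-scale span is 0.5 − (-0.5) = 1 V. LSB = 1 V / 2^11 ≈ 488.3 µV.
(V_in − V_min) × 2^11/range = (-0.392416 − (-0.5)) × 2048/1 = 220.332.
Floor → code = 220.

220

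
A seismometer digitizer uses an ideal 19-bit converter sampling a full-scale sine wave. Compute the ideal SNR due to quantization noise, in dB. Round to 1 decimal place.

116.1 dB

6.02(19) + 1.76 = 114.38 + 1.76 = 116.14 dB.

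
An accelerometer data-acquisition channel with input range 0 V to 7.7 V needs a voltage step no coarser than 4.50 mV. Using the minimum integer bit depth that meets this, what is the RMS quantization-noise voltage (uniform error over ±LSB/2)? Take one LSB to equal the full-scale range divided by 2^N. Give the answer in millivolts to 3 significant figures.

V_FS = 7.7 V.
Levels needed ≥ 7.7/4.50 mV = 1711. 2^11 = 2048 suffices, so N_min = 11.
LSB = 7.7 V ÷ 2^11 = 7.7/2048 V = 3.7598 mV.
RMS noise = LSB/√12 = 1.09 mV.

1.09 mV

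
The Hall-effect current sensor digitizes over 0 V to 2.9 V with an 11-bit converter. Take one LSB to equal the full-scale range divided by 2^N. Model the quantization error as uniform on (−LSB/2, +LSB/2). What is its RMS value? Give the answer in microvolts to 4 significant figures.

408.8 µV

Span = 2.9 V.
Step size = 2.9/2048 V = 1.41602 mV.
V_rms = LSB/√12 = 1.41602 mV / √12 = 408.8 µV.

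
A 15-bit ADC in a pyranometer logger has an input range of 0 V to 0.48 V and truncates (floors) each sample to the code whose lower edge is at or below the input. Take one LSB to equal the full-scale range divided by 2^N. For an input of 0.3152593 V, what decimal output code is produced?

Full-scale range = 0.48 V. LSB = 0.48 V / 2^15 ≈ 14.65 µV.
V_in − V_min = 0.3152593 − (0) = 0.3152593 V.
Divide by LSB: 0.3152593 × 32768/0.48 = 21521.7015.
Truncating gives code 21521.

21521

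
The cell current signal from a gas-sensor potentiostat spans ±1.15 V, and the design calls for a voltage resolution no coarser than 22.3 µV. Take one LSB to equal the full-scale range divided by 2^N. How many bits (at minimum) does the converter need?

Full-scale range = 1.15 V − (-1.15 V) = 2.3 V.
Levels needed ≥ 2.3/22.3 µV = 103100. 2^17 = 131072 suffices, so N_min = 17.

17 bits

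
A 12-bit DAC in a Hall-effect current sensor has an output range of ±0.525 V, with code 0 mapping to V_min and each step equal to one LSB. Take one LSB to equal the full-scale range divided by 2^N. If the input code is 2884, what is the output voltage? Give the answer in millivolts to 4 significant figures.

214.3 mV

Range = 0.525 − (-0.525) = 1.05 V. LSB = 1.05 V / 2^12.
V_out = V_min + code × LSB = -0.525 V + 2884 × 1.05 V / 4096
      = -0.525 + 0.739307 = 0.214307 V.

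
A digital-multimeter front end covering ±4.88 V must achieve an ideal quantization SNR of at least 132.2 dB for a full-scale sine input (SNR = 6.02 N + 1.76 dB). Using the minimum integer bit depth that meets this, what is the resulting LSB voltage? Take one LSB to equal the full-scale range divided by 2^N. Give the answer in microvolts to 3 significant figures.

2.33 µV

Full-scale range = 4.88 V − (-4.88 V) = 9.76 V.
6.02 N + 1.76 ≥ 132.2 gives N ≥ 21.668, so the minimum integer is 22.
Step size = 9.76/4194304 V = 2.33 µV.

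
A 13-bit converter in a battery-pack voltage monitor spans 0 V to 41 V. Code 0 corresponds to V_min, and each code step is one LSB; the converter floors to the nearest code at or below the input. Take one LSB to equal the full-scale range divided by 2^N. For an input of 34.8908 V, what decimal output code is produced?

6971

Span = 41 V. LSB = 41 V / 2^13 ≈ 5.005 mV.
code = ⌊(V_in − V_min)/LSB⌋ = ⌊(V_in − V_min) × 2^13 / range⌋
     = ⌊(34.8908 − (0)) × 8192 / 41⌋ = ⌊34.8908 × 8192/41⌋
     = ⌊6971.352⌋ = 6971.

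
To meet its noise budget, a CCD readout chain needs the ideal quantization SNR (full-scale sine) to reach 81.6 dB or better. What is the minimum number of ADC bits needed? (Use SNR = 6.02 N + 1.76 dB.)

14 bits

6.02 N + 1.76 ≥ 81.6 gives N ≥ 13.262, so the minimum integer is 14.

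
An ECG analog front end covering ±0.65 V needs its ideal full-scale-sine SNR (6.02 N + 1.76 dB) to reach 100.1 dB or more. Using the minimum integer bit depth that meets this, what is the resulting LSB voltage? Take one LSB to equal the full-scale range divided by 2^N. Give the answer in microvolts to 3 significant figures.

Full-scale range = 0.65 V − (-0.65 V) = 1.3 V.
6.02 N + 1.76 ≥ 100.1 gives N ≥ 16.336, so the minimum integer is 17.
LSB = 1.3 V ÷ 2^17 = 1.3/131072 V = 9.92 µV.

9.92 µV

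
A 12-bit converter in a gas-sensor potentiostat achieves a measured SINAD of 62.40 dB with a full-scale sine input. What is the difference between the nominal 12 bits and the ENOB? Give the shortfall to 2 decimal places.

1.93 bits

Effective bits = (62.40 − 1.76)/6.02 = 10.0731.
Shortfall = 12 − 10.0731 = 1.9269 bits.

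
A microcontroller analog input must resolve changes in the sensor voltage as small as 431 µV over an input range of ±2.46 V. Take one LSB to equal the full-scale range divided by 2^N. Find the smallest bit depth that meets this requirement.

Full-scale range = 2.46 V − (-2.46 V) = 4.92 V.
4.92 V / 431 µV = 11420. Since 2^13 = 8192 and 2^14 = 16384, N = 14.

14 bits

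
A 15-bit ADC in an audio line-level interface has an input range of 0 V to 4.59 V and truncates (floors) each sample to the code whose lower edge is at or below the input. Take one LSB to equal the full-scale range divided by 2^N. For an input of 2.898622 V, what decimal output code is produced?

20693

V_FS = 4.59 V. LSB = 4.59 V / 2^15 ≈ 140.1 µV.
code = ⌊(V_in − V_min)/LSB⌋ = ⌊(V_in − V_min) × 2^15 / range⌋
     = ⌊(2.898622 − (0)) × 32768 / 4.59⌋ = ⌊2.898622 × 32768/4.59⌋
     = ⌊20693.256⌋ = 20693.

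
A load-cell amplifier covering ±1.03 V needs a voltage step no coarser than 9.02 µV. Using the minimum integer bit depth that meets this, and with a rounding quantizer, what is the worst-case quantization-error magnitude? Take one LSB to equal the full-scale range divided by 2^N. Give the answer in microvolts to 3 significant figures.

3.93 µV

Range = 1.03 − (-1.03) = 2.06 V.
Required number of levels: 2.06/9.02 µV = 228380; smallest N with 2^N ≥ that is 18.
LSB = 2.06 V / 2^18 = 7.8583 µV.
|e|_max = LSB/2 = 3.93 µV.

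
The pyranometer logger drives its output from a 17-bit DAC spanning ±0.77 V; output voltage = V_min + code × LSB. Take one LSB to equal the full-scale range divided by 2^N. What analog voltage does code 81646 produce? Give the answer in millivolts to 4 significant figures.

Span: 0.77 V − (-0.77 V) = 1.54 V. LSB = 1.54 V / 2^17.
Output = V_min + (81646/131072) × range = -0.77 + 0.622910 × 1.54 V
      = -0.77 + 0.959281 = 0.189281 V.

189.3 mV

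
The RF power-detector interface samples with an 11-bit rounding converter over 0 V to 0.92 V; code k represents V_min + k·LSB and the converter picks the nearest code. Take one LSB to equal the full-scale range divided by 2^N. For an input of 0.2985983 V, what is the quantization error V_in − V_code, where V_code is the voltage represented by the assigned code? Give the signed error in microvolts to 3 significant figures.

Range is 0.92 V. LSB = 0.92 V / 2^11 ≈ 449.2 µV.
(V_in − V_min)/LSB = (0.2985983 − (0)) × 2048/0.92 = 664.7058 → nearest code k = 665.
V_code = V_min + k × range/2^11 = 0 + 665 × 0.92/2048 = 0.2987304688 V.
e = 0.2985983 − (0.2987304688) = −132 µV.

−132 µV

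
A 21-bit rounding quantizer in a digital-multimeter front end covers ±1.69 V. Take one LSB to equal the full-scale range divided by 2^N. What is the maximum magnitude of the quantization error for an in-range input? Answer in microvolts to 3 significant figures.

0.806 µV

Range = 1.69 − (-1.69) = 3.38 V.
LSB = 3.38 V / 2^21 = 1.6117 µV.
Worst-case error for round-to-nearest is half an LSB: 0.806 µV.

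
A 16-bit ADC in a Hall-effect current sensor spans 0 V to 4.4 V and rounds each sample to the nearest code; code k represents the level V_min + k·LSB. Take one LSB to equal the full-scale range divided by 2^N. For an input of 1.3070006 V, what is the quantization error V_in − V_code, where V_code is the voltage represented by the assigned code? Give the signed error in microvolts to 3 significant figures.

+12.1 µV

Span = 4.4 V. LSB = 4.4 V / 2^16 ≈ 67.14 µV.
(V_in − V_min)/LSB = (1.3070006 − (0)) × 65536/4.4 = 19467.1798 → nearest code k = 19467.
Reconstructed level: 0 + 19467 × 4.4/65536 V = 1.3069885254 V.
V_in − V_code = 1.3070006 − (1.3069885254) = +12.1 µV.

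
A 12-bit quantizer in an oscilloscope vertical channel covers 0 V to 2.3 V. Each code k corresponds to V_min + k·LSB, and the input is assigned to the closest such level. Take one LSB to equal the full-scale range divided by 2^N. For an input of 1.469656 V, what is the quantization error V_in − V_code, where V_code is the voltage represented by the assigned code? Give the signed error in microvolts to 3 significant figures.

Full-scale range = 2.3 V. LSB = 2.3 V / 2^12 ≈ 0.5615 mV.
(V_in − V_min)/LSB = (1.469656 − (0)) × 4096/2.3 = 2617.2656 → nearest code k = 2617.
Reconstructed level: 0 + 2617 × 2.3/4096 V = 1.469506836 V.
e = 1.469656 − (1.469506836) = +149 µV.

+149 µV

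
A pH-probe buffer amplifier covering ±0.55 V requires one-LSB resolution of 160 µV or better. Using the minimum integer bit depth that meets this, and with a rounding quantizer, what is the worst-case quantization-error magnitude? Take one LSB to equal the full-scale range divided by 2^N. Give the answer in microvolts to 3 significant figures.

67.1 µV

Span: 0.55 V − (-0.55 V) = 1.1 V.
Required number of levels: 1.1/160 µV = 6875.0; smallest N with 2^N ≥ that is 13.
One LSB is 1.1 V / 8192 = 134.28 µV.
Half an LSB is 67.1 µV.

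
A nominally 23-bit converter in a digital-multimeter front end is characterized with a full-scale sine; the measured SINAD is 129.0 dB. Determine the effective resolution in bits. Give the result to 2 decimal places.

21.14 bits

(129.0 − 1.76) / 6.02 = 127.24/6.02 = 21.1362 effective bits.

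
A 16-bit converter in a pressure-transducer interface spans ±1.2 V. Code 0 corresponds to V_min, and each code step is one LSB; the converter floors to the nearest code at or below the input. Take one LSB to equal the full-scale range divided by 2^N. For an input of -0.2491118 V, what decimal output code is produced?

Span: 1.2 V − (-1.2 V) = 2.4 V. LSB = 2.4 V / 2^16 ≈ 36.62 µV.
(V_in − V_min) × 2^16/range = (-0.2491118 − (-1.2)) × 65536/2.4 = 25965.587.
Floor → code = 25965.

25965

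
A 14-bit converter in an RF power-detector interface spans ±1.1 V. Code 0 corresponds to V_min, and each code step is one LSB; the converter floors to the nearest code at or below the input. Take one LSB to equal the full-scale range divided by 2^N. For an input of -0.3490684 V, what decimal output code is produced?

Full-scale range = 1.1 V − (-1.1 V) = 2.2 V. LSB = 2.2 V / 2^14 ≈ 134.3 µV.
V_in − V_min = -0.3490684 − (-1.1) = 0.7509316 V.
Divide by LSB: 0.7509316 × 16384/2.2 = 5592.3924.
Truncating gives code 5592.

5592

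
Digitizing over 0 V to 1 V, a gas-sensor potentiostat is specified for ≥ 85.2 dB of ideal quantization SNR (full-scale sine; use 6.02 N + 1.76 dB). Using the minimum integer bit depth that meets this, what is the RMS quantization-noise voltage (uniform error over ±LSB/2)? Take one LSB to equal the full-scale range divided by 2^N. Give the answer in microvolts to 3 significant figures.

17.6 µV

Range is 1 V.
N ≥ (85.2 − 1.76)/6.02 = 13.860 → N_min = 14.
LSB = 1 V / 2^14 = 61.035 µV.
V_rms = LSB/√12 = 17.6 µV.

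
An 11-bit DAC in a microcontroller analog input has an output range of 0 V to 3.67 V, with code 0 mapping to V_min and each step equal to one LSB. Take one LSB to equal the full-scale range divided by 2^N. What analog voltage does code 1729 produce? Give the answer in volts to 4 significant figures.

Range is 3.67 V. LSB = 3.67 V / 2^11.
Output = V_min + (1729/2048) × range = 0 + 0.844238 × 3.67 V
      = 0 V + 3.09835 V = 3.09835 V.

3.098 V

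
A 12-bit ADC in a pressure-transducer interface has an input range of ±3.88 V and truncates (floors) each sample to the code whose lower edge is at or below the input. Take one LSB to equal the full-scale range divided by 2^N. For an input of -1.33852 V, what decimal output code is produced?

Full-scale range = 3.88 V − (-3.88 V) = 7.76 V. LSB = 7.76 V / 2^12 ≈ 1.895 mV.
V_in − V_min = -1.33852 − (-3.88) = 2.54148 V.
Divide by LSB: 2.54148 × 4096/7.76 = 1341.4822.
Truncating gives code 1341.

1341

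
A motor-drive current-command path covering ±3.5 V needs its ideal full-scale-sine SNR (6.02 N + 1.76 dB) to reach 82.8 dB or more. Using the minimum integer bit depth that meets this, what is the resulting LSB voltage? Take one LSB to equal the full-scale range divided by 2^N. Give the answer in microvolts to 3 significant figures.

Full-scale range = 3.5 V − (-3.5 V) = 7 V.
N ≥ (82.8 − 1.76)/6.02 = 13.462 → N_min = 14.
Step size = 7/16384 V = 427 µV.

427 µV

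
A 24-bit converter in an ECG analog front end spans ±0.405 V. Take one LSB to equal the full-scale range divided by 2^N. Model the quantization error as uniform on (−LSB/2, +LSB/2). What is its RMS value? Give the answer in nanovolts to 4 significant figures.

Span: 0.405 V − (-0.405 V) = 0.81 V.
LSB = 0.81 V ÷ 2^24 = 0.81/16777216 V = 48.2798 nV.
For a uniform distribution on [−LSB/2, +LSB/2], V_rms = LSB/√12 = 48.2798 nV/3.4641 = 13.94 nV.

13.94 nV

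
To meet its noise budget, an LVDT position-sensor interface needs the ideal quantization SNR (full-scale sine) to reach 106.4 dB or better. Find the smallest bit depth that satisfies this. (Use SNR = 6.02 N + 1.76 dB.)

18 bits

Solving 6.02 N ≥ 106.4 − 1.76: N ≥ 17.382. Round up → N = 18.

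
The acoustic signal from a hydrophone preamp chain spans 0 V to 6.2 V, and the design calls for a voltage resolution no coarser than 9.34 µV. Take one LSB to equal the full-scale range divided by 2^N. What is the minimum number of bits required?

V_FS = 6.2 V.
Levels needed ≥ 6.2/9.34 µV = 663800. 2^20 = 1048576 suffices, so N_min = 20.

20 bits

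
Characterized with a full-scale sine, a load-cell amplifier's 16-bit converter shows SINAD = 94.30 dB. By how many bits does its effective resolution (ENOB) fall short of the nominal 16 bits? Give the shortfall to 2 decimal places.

0.63 bits

N_eff = (94.30 − 1.76)/6.02 = 15.3721 bits.
Lost resolution: 16 − 15.3721 = 0.6279 bits.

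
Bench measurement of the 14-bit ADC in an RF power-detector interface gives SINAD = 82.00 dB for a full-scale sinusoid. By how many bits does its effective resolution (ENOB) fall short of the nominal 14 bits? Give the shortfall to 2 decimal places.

0.67 bits

N_eff = (82.00 − 1.76)/6.02 = 13.3289 bits.
14 − 13.3289 = 0.67 bits below nominal.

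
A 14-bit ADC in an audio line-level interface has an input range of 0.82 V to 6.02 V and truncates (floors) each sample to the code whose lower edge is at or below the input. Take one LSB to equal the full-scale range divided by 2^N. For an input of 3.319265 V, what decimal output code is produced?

Range = 6.02 − (0.82) = 5.2 V. LSB = 5.2 V / 2^14 ≈ 317.4 µV.
code = ⌊(V_in − V_min)/LSB⌋ = ⌊(V_in − V_min) × 2^14 / range⌋
     = ⌊(3.319265 − (0.82)) × 16384 / 5.2⌋ = ⌊2.499265 × 16384/5.2⌋
     = ⌊7874.607⌋ = 7874.

7874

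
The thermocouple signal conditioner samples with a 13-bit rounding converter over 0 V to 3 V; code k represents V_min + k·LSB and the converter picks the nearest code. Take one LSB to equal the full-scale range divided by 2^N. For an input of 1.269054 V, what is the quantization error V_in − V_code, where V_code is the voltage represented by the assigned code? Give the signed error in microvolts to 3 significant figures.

+133 µV

Range is 3 V. LSB = 3 V / 2^13 ≈ 366.2 µV.
Position in LSBs: (1.269054 − (0)) × 8192/3 = 3465.3635; rounding gives k = 3465.
V_code = 0 + (3465/8192) × 3 = 1.268920898 V.
Error = V_in − V_code = 1.269054 − (1.268920898) = +133 µV.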